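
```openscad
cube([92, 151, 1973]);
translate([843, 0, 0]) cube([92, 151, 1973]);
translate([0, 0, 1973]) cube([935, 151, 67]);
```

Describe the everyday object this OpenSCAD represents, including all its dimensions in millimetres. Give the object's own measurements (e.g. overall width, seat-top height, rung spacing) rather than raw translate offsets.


A door frame. The clear opening is 751 mm wide and 1973 mm high. Two 92 mm wide jambs, 151 mm deep, stand either side of the opening from the floor to the top of the opening. A 67 mm thick head sits across the top of both jambs, spanning the full outside width of the frame.


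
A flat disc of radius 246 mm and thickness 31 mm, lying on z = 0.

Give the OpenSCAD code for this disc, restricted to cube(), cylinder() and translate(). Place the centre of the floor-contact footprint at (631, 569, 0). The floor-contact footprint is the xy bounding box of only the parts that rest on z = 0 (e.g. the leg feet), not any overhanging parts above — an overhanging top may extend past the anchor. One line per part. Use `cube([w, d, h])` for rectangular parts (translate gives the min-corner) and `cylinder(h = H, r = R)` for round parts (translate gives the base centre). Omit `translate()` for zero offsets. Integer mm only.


translate([631, 569, 0]) cylinder(h = 31, r = 246);


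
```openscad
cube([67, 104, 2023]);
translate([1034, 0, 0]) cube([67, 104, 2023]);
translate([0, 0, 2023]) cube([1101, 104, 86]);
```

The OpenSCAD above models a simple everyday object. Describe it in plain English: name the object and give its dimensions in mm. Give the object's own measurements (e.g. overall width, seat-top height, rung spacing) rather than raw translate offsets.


A door frame. The clear opening is 967 mm wide and 2023 mm high. Two 67 mm wide jambs, 104 mm deep, stand either side of the opening from the floor to the top of the opening. A 86 mm thick head sits across the top of both jambs, spanning the full outside width of the frame.


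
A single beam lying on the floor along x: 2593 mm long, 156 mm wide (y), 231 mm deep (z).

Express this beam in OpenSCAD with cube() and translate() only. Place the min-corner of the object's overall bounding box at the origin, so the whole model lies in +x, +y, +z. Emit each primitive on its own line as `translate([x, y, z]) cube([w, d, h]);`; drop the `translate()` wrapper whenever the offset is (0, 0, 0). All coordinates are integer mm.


cube([2593, 156, 231]);


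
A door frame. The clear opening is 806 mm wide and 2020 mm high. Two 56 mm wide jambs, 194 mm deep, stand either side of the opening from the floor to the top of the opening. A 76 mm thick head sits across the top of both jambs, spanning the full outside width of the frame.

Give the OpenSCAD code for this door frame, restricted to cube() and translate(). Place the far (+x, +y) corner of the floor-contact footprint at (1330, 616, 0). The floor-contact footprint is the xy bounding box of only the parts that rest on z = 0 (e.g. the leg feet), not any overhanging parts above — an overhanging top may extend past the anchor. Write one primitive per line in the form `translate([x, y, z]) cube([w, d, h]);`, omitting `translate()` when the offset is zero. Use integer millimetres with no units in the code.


translate([412, 422, 0]) cube([56, 194, 2020]);
translate([1274, 422, 0]) cube([56, 194, 2020]);
translate([412, 422, 2020]) cube([918, 194, 76]);


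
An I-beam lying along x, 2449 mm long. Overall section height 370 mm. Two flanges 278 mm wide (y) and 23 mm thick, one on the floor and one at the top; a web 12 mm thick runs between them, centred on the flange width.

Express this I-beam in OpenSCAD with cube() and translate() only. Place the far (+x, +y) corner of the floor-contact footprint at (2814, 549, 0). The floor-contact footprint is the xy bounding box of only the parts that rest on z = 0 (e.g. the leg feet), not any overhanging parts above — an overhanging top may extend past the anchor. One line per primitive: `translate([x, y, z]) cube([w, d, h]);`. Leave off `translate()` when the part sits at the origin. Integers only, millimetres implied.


translate([365, 271, 0]) cube([2449, 278, 23]);
translate([365, 404, 23]) cube([2449, 12, 324]);
translate([365, 271, 347]) cube([2449, 278, 23]);


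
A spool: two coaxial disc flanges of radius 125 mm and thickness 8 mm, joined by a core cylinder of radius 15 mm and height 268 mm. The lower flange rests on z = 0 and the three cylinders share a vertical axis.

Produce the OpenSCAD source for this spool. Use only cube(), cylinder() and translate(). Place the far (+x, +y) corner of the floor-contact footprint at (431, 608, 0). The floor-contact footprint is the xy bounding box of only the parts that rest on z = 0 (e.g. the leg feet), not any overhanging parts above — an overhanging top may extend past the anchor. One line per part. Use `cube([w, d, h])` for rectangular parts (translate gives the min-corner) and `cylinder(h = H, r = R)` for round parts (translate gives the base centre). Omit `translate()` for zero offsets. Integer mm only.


translate([306, 483, 0]) cylinder(h = 8, r = 125);
translate([306, 483, 8]) cylinder(h = 268, r = 15);
translate([306, 483, 276]) cylinder(h = 8, r = 125);


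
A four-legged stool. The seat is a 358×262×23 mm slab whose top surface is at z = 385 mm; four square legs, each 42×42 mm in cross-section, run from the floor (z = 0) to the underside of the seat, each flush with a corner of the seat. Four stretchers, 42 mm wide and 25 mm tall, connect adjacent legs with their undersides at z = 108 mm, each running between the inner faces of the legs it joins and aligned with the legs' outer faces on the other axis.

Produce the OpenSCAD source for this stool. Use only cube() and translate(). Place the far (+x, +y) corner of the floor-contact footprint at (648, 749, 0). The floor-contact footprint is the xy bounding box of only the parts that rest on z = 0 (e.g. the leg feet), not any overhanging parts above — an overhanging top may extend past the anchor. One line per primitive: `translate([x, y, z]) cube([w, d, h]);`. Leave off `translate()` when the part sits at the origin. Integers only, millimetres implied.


translate([290, 487, 362]) cube([358, 262, 23]);
translate([290, 487, 0]) cube([42, 42, 362]);
translate([606, 487, 0]) cube([42, 42, 362]);
translate([290, 707, 0]) cube([42, 42, 362]);
translate([606, 707, 0]) cube([42, 42, 362]);
translate([332, 487, 108]) cube([274, 42, 25]);
translate([332, 707, 108]) cube([274, 42, 25]);
translate([290, 529, 108]) cube([42, 178, 25]);
translate([606, 529, 108]) cube([42, 178, 25]);


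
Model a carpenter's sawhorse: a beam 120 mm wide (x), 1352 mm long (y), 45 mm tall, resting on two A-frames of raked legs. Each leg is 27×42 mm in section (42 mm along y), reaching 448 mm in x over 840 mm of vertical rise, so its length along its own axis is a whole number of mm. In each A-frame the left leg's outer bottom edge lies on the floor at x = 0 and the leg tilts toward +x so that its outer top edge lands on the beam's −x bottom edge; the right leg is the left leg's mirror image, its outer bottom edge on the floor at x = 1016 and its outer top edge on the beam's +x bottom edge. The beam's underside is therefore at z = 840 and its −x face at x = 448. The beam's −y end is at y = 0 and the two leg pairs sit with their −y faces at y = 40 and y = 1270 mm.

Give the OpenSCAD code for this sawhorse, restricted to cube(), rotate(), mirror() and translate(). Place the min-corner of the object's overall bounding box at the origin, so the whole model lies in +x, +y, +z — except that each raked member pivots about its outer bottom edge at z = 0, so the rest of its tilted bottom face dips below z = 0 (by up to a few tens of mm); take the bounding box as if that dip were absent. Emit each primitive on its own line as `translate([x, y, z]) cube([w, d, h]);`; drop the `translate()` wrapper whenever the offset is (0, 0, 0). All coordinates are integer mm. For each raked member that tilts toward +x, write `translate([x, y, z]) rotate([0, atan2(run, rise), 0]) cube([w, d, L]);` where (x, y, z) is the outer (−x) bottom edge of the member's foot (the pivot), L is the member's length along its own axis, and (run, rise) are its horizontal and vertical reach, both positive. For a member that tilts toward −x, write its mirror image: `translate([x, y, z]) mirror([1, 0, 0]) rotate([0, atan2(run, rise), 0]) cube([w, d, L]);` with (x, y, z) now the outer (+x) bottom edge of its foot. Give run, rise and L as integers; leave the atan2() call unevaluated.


translate([448, 0, 840]) cube([120, 1352, 45]);
translate([0, 40, 0]) rotate([0, atan2(448, 840), 0]) cube([27, 42, 952]);
translate([1016, 40, 0]) mirror([1, 0, 0]) rotate([0, atan2(448, 840), 0]) cube([27, 42, 952]);
translate([0, 1270, 0]) rotate([0, atan2(448, 840), 0]) cube([27, 42, 952]);
translate([1016, 1270, 0]) mirror([1, 0, 0]) rotate([0, atan2(448, 840), 0]) cube([27, 42, 952]);


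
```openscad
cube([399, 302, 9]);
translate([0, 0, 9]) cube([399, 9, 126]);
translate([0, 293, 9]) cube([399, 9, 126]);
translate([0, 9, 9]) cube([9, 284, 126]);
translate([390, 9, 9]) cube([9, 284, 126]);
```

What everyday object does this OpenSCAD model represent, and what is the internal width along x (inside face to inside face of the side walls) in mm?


An open box. The internal width is 381 mm.

A 399×302 base slab with four walls standing on it — an open box. The base is 399 mm wide and the walls are 9 mm thick, so the internal width is 399 − 2 × 9 = 381 mm.


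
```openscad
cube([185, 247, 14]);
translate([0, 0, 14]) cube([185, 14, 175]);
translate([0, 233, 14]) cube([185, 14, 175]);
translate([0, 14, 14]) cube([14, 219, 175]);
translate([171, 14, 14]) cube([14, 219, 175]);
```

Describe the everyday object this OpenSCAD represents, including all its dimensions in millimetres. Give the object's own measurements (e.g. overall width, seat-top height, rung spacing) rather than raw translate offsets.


An open-topped rectangular box: outside dimensions 185×247×189 mm, with a uniform wall and base thickness of 14 mm. The base is a full 185×247 slab on the floor; four walls sit on top of the base. The front and back walls (the −y and +y sides) span the full width; the two side walls fit between them.


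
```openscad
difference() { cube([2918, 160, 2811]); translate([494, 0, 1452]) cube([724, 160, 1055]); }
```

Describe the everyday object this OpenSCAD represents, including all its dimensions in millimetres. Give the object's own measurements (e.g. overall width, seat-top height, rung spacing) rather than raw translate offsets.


A wall 2918 mm long (x), 160 mm thick (y), 2811 mm tall, with a rectangular window opening cut through it. The opening is 724 mm wide and 1055 mm tall; its sill is at z = 1452 mm and its near (−x) edge is 494 mm from the wall's −x end. The opening passes through the full wall thickness.


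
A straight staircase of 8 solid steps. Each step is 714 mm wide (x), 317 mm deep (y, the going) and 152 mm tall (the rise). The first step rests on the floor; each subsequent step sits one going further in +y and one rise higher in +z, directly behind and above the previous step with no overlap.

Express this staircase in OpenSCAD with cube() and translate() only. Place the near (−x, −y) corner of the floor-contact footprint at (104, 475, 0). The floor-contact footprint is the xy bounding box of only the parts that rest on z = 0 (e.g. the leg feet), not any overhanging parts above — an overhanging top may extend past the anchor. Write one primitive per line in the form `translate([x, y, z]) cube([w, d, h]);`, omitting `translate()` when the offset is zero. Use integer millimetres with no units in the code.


translate([104, 475, 0]) cube([714, 317, 152]);
translate([104, 792, 152]) cube([714, 317, 152]);
translate([104, 1109, 304]) cube([714, 317, 152]);
translate([104, 1426, 456]) cube([714, 317, 152]);
translate([104, 1743, 608]) cube([714, 317, 152]);
translate([104, 2060, 760]) cube([714, 317, 152]);
translate([104, 2377, 912]) cube([714, 317, 152]);
translate([104, 2694, 1064]) cube([714, 317, 152]);


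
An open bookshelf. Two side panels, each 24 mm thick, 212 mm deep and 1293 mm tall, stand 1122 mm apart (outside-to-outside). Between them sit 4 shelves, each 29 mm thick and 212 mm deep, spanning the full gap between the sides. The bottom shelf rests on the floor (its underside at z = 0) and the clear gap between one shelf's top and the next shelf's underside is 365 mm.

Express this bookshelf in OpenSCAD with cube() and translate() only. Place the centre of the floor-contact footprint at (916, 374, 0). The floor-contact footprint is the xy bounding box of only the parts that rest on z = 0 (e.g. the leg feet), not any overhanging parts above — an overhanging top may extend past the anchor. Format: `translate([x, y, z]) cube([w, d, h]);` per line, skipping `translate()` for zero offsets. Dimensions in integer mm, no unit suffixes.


translate([355, 268, 0]) cube([24, 212, 1293]);
translate([1453, 268, 0]) cube([24, 212, 1293]);
translate([379, 268, 0]) cube([1074, 212, 29]);
translate([379, 268, 394]) cube([1074, 212, 29]);
translate([379, 268, 788]) cube([1074, 212, 29]);
translate([379, 268, 1182]) cube([1074, 212, 29]);


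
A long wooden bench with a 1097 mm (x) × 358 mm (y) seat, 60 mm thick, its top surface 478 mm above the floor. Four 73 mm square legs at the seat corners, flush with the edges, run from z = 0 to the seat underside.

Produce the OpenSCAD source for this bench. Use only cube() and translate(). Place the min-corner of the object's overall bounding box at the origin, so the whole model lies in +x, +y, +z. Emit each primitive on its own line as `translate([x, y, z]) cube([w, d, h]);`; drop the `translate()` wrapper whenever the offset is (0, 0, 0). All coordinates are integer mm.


translate([0, 0, 418]) cube([1097, 358, 60]);
cube([73, 73, 418]);
translate([0, 285, 0]) cube([73, 73, 418]);
translate([1024, 0, 0]) cube([73, 73, 418]);
translate([1024, 285, 0]) cube([73, 73, 418]);


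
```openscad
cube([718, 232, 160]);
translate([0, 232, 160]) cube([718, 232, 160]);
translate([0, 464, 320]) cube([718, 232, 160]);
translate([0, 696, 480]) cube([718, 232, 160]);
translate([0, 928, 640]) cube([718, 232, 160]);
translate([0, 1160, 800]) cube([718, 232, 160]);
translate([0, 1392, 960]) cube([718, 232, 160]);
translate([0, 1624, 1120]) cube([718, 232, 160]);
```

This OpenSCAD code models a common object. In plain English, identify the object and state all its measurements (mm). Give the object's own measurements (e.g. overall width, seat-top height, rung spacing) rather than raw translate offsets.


A straight staircase of 8 solid steps. Each step is 718 mm wide (x), 232 mm deep (y, the going) and 160 mm tall (the rise). The first step rests on the floor; each subsequent step sits one going further in +y and one rise higher in +z, directly behind and above the previous step with no overlap.


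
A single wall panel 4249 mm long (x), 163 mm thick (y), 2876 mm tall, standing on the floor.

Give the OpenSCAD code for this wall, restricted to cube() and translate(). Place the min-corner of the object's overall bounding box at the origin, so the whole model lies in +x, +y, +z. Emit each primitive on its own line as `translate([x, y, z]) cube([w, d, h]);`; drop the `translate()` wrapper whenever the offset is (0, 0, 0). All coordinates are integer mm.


cube([4249, 163, 2876]);


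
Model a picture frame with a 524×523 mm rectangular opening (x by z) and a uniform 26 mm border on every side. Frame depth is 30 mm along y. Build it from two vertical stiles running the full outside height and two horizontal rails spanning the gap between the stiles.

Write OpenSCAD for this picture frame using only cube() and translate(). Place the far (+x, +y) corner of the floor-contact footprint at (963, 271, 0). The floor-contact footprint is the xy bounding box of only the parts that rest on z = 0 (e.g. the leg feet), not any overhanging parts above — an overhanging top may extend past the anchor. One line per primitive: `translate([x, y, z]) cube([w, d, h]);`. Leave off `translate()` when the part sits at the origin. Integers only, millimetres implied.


translate([387, 241, 0]) cube([26, 30, 575]);
translate([937, 241, 0]) cube([26, 30, 575]);
translate([413, 241, 0]) cube([524, 30, 26]);
translate([413, 241, 549]) cube([524, 30, 26]);


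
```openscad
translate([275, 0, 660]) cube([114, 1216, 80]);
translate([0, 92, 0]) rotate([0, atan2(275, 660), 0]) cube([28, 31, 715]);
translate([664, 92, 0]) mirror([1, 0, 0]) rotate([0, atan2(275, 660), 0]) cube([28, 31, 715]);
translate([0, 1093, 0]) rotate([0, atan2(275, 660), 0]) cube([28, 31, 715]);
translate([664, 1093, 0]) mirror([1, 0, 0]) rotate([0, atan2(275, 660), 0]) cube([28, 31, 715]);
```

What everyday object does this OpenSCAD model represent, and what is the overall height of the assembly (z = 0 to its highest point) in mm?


A sawhorse. The overall height is 740 mm.

A beam across two mirrored pairs of raked legs — a sawhorse. The beam's underside is at z = 660 (matching the legs' vertical rise in atan2(275, 660)) and the beam is 80 mm tall, so its top is at 660 + 80 = 740 mm. The raked legs top out at the beam's underside, so that is the highest point.


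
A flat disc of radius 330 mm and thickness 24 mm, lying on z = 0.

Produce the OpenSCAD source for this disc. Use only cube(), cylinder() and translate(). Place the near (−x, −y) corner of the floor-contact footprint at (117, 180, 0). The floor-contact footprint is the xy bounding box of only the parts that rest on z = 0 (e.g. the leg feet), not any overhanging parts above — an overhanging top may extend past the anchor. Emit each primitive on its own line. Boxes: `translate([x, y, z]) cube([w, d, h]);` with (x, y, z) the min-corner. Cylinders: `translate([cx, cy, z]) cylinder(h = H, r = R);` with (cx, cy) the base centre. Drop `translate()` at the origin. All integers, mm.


translate([447, 510, 0]) cylinder(h = 24, r = 330);


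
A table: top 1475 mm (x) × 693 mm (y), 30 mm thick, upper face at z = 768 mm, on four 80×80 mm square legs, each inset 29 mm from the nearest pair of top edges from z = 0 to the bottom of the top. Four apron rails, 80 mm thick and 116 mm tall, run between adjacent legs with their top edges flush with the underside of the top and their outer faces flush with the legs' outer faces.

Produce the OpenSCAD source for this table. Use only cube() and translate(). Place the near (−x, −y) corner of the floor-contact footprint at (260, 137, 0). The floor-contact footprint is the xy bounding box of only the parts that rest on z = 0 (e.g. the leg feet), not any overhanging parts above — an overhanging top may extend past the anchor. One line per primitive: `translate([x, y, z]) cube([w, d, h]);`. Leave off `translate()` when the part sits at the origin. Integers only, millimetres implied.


translate([231, 108, 738]) cube([1475, 693, 30]);
translate([260, 137, 0]) cube([80, 80, 738]);
translate([1597, 137, 0]) cube([80, 80, 738]);
translate([260, 692, 0]) cube([80, 80, 738]);
translate([1597, 692, 0]) cube([80, 80, 738]);
translate([340, 137, 622]) cube([1257, 80, 116]);
translate([340, 692, 622]) cube([1257, 80, 116]);
translate([260, 217, 622]) cube([80, 475, 116]);
translate([1597, 217, 622]) cube([80, 475, 116]);


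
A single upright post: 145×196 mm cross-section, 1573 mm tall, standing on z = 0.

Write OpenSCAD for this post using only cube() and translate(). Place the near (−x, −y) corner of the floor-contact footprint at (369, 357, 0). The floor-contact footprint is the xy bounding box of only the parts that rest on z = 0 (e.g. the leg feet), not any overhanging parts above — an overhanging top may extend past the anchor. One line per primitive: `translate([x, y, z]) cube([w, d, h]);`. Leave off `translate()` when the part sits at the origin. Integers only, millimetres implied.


translate([369, 357, 0]) cube([145, 196, 1573]);


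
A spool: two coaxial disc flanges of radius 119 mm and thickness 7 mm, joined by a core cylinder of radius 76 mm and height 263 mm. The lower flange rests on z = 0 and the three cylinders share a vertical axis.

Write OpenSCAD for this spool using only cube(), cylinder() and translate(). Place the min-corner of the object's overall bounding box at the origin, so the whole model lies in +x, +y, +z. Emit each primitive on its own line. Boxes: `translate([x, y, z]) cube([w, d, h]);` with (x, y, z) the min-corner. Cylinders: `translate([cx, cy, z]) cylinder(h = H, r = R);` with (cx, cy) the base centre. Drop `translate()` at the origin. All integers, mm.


translate([119, 119, 0]) cylinder(h = 7, r = 119);
translate([119, 119, 7]) cylinder(h = 263, r = 76);
translate([119, 119, 270]) cylinder(h = 7, r = 119);


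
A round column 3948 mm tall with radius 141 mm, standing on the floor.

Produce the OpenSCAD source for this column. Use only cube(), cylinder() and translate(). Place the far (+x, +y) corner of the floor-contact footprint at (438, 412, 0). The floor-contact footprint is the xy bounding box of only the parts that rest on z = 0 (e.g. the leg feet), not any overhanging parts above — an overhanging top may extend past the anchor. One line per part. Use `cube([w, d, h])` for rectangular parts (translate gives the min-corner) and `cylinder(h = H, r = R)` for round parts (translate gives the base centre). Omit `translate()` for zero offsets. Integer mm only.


translate([297, 271, 0]) cylinder(h = 3948, r = 141);


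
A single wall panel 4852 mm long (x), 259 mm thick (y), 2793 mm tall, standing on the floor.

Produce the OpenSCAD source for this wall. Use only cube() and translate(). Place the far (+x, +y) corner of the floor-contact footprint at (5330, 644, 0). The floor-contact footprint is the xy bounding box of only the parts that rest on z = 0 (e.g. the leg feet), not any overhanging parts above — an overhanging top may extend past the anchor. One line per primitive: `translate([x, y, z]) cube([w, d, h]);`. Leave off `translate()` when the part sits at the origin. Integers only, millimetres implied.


translate([478, 385, 0]) cube([4852, 259, 2793]);


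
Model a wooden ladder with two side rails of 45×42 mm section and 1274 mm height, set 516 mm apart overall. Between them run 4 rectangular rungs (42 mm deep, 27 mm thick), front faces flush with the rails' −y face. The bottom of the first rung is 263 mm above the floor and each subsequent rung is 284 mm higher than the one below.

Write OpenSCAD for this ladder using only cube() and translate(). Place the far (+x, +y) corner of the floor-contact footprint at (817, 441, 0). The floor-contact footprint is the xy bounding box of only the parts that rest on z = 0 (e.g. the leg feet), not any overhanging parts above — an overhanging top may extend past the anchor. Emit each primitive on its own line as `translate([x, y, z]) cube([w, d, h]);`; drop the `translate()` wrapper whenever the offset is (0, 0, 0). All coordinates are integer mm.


// rung span = 516 - 2*45 = 426
// rung[k] z = 263 + k*284
translate([301, 399, 0]) cube([45, 42, 1274]);
translate([772, 399, 0]) cube([45, 42, 1274]);
translate([346, 399, 263]) cube([426, 42, 27]);
translate([346, 399, 547]) cube([426, 42, 27]);
translate([346, 399, 831]) cube([426, 42, 27]);
translate([346, 399, 1115]) cube([426, 42, 27]);


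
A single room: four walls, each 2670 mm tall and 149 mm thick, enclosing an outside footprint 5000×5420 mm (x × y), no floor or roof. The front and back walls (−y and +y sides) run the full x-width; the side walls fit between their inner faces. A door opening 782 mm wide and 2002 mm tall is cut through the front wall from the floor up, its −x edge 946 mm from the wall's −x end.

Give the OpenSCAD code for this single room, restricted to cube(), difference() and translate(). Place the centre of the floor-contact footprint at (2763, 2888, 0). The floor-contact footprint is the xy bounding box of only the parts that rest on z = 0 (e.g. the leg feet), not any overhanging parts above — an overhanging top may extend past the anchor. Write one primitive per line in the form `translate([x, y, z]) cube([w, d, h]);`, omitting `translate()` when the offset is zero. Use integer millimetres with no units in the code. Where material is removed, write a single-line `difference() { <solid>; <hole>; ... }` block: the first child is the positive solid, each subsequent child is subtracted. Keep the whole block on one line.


difference() { translate([263, 178, 0]) cube([5000, 149, 2670]); translate([1209, 178, 0]) cube([782, 149, 2002]); }
translate([263, 5449, 0]) cube([5000, 149, 2670]);
translate([263, 327, 0]) cube([149, 5122, 2670]);
translate([5114, 327, 0]) cube([149, 5122, 2670]);


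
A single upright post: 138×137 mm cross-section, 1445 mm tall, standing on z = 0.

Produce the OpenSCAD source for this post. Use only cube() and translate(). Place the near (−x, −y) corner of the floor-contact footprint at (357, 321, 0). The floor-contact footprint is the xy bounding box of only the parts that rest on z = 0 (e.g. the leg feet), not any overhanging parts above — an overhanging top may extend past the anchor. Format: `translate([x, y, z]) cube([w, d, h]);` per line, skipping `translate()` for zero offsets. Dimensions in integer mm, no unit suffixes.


translate([357, 321, 0]) cube([138, 137, 1445]);


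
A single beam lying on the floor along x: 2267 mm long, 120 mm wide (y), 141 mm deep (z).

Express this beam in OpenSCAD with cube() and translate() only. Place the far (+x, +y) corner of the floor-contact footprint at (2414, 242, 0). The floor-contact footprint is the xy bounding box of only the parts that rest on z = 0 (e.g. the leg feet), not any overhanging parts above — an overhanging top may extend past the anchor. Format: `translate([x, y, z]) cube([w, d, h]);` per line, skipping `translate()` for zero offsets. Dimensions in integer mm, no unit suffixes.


translate([147, 122, 0]) cube([2267, 120, 141]);


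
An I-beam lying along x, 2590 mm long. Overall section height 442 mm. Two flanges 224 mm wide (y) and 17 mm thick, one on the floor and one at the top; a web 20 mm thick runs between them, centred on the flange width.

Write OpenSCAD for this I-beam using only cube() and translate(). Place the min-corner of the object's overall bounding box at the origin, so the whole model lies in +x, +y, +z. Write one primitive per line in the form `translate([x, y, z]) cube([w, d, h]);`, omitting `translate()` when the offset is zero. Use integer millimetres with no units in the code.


cube([2590, 224, 17]);
translate([0, 102, 17]) cube([2590, 20, 408]);
translate([0, 0, 425]) cube([2590, 224, 17]);


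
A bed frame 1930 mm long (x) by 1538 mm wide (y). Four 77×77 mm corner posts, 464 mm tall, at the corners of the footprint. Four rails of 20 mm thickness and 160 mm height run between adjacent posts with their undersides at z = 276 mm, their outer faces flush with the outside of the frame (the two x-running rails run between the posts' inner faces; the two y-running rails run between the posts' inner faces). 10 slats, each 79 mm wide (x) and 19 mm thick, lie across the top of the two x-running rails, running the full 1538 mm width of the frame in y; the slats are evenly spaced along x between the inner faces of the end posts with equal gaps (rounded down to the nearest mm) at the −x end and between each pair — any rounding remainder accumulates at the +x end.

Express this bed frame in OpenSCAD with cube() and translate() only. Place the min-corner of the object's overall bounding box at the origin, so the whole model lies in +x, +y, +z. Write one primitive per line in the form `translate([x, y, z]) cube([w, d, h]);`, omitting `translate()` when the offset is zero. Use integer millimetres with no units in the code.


cube([77, 77, 464]);
translate([0, 1461, 0]) cube([77, 77, 464]);
translate([1853, 0, 0]) cube([77, 77, 464]);
translate([1853, 1461, 0]) cube([77, 77, 464]);
translate([77, 0, 276]) cube([1776, 20, 160]);
translate([77, 1518, 276]) cube([1776, 20, 160]);
translate([0, 77, 276]) cube([20, 1384, 160]);
translate([1910, 77, 276]) cube([20, 1384, 160]);
translate([166, 0, 436]) cube([79, 1538, 19]);
translate([334, 0, 436]) cube([79, 1538, 19]);
translate([502, 0, 436]) cube([79, 1538, 19]);
translate([670, 0, 436]) cube([79, 1538, 19]);
translate([838, 0, 436]) cube([79, 1538, 19]);
translate([1006, 0, 436]) cube([79, 1538, 19]);
translate([1174, 0, 436]) cube([79, 1538, 19]);
translate([1342, 0, 436]) cube([79, 1538, 19]);
translate([1510, 0, 436]) cube([79, 1538, 19]);
translate([1678, 0, 436]) cube([79, 1538, 19]);


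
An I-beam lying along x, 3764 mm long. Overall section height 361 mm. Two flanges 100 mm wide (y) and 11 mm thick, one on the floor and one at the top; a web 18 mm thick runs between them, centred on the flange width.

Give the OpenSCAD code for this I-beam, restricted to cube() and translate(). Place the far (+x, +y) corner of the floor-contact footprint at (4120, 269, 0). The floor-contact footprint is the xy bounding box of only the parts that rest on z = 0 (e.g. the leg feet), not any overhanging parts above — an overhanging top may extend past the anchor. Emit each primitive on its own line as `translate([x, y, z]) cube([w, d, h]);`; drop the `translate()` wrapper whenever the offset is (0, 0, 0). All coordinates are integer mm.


translate([356, 169, 0]) cube([3764, 100, 11]);
translate([356, 210, 11]) cube([3764, 18, 339]);
translate([356, 169, 350]) cube([3764, 100, 11]);


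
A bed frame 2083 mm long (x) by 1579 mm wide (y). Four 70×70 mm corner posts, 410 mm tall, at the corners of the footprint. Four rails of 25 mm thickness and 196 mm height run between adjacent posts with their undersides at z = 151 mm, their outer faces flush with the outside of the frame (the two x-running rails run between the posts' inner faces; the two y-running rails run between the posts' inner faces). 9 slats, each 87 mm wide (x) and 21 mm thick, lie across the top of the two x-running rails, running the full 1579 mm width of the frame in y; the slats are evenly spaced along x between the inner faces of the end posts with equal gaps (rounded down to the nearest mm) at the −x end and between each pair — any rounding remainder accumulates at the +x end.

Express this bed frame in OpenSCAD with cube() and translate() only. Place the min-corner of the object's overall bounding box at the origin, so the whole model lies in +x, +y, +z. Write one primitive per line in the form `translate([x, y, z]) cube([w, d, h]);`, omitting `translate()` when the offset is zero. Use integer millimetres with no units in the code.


// slat z = rail_z + rail_h = 151 + 196 = 347
// slat gap = ⌊(1943 − 9·87) / 10⌋ = 116
cube([70, 70, 410]);
translate([0, 1509, 0]) cube([70, 70, 410]);
translate([2013, 0, 0]) cube([70, 70, 410]);
translate([2013, 1509, 0]) cube([70, 70, 410]);
translate([70, 0, 151]) cube([1943, 25, 196]);
translate([70, 1554, 151]) cube([1943, 25, 196]);
translate([0, 70, 151]) cube([25, 1439, 196]);
translate([2058, 70, 151]) cube([25, 1439, 196]);
translate([186, 0, 347]) cube([87, 1579, 21]);
translate([389, 0, 347]) cube([87, 1579, 21]);
translate([592, 0, 347]) cube([87, 1579, 21]);
translate([795, 0, 347]) cube([87, 1579, 21]);
translate([998, 0, 347]) cube([87, 1579, 21]);
translate([1201, 0, 347]) cube([87, 1579, 21]);
translate([1404, 0, 347]) cube([87, 1579, 21]);
translate([1607, 0, 347]) cube([87, 1579, 21]);
translate([1810, 0, 347]) cube([87, 1579, 21]);


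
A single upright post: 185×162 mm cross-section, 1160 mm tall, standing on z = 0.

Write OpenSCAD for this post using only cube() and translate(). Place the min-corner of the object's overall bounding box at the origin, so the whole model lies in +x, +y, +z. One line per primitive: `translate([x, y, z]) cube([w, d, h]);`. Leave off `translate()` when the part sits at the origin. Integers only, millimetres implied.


cube([185, 162, 1160]);


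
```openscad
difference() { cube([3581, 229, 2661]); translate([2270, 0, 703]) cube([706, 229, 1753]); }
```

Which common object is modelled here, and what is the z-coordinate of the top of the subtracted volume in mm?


A wall with a window opening. The window head height is 2456 mm.

A wall with a rectangular opening subtracted — a window. Sill at z = 703, opening 1753 mm tall, so the head is at 703 + 1753 = 2456 mm.


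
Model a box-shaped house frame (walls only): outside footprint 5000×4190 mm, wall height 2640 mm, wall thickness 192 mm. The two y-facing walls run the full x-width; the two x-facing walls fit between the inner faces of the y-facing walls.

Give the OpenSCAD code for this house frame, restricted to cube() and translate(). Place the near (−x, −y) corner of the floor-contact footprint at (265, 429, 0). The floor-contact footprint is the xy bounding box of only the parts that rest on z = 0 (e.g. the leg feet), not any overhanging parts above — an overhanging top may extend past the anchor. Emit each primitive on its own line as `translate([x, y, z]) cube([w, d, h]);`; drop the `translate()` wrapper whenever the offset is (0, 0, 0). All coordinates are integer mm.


translate([265, 429, 0]) cube([5000, 192, 2640]);
translate([265, 4427, 0]) cube([5000, 192, 2640]);
translate([265, 621, 0]) cube([192, 3806, 2640]);
translate([5073, 621, 0]) cube([192, 3806, 2640]);


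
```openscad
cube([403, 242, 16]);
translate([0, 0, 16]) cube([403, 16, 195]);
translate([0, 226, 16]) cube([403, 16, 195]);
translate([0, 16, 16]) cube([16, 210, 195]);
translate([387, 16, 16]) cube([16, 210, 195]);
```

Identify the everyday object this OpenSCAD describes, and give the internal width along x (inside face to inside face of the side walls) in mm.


An open box. The internal width is 371 mm.

A 403×242 base slab with four walls standing on it — an open box. The base is 403 mm wide and the walls are 16 mm thick, so the internal width is 403 − 2 × 16 = 371 mm.


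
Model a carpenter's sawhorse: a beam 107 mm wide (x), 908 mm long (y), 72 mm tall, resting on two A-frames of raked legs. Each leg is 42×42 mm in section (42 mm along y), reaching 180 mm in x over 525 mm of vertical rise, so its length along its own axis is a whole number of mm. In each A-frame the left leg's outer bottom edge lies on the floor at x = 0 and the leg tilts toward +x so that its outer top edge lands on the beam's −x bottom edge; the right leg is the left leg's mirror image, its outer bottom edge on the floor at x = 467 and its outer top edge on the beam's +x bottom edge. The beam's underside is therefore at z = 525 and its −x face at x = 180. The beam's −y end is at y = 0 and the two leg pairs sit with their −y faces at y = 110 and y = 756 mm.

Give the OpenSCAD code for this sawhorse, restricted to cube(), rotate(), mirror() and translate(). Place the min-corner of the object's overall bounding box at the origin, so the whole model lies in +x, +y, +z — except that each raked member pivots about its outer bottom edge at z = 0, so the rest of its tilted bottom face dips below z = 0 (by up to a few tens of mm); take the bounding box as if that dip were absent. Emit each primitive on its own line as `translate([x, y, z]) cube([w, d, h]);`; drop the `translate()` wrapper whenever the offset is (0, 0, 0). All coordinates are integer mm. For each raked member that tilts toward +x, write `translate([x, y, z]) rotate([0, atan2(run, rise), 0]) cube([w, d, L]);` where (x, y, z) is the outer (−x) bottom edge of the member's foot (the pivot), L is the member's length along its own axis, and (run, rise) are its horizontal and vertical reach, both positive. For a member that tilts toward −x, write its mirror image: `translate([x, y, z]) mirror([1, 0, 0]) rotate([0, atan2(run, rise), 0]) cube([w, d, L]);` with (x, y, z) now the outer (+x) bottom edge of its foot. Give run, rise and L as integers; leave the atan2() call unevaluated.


// leg length = √(180² + 525²) = 555
// right-leg outer foot x = 2·180 + 107 = 467
// beam min-corner = (180, 0, 525)
translate([180, 0, 525]) cube([107, 908, 72]);
translate([0, 110, 0]) rotate([0, atan2(180, 525), 0]) cube([42, 42, 555]);
translate([467, 110, 0]) mirror([1, 0, 0]) rotate([0, atan2(180, 525), 0]) cube([42, 42, 555]);
translate([0, 756, 0]) rotate([0, atan2(180, 525), 0]) cube([42, 42, 555]);
translate([467, 756, 0]) mirror([1, 0, 0]) rotate([0, atan2(180, 525), 0]) cube([42, 42, 555]);


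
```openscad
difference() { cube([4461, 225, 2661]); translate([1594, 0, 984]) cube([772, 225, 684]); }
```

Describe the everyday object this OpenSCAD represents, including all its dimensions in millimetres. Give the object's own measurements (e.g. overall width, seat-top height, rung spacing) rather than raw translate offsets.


A wall 4461 mm long (x), 225 mm thick (y), 2661 mm tall, with a rectangular window opening cut through it. The opening is 772 mm wide and 684 mm tall; its sill is at z = 984 mm and its near (−x) edge is 1594 mm from the wall's −x end. The opening passes through the full wall thickness.


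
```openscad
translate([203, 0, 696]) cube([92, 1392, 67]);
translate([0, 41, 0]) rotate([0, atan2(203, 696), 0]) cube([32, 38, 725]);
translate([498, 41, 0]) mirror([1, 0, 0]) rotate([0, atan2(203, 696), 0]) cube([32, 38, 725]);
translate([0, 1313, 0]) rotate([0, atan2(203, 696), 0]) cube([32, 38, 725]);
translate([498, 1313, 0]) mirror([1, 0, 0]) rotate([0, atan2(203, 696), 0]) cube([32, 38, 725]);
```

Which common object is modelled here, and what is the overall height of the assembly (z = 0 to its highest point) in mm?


A sawhorse. The overall height is 763 mm.

A beam across two mirrored pairs of raked legs — a sawhorse. The beam's underside is at z = 696 (matching the legs' vertical rise in atan2(203, 696)) and the beam is 67 mm tall, so its top is at 696 + 67 = 763 mm. The raked legs top out at the beam's underside, so that is the highest point.


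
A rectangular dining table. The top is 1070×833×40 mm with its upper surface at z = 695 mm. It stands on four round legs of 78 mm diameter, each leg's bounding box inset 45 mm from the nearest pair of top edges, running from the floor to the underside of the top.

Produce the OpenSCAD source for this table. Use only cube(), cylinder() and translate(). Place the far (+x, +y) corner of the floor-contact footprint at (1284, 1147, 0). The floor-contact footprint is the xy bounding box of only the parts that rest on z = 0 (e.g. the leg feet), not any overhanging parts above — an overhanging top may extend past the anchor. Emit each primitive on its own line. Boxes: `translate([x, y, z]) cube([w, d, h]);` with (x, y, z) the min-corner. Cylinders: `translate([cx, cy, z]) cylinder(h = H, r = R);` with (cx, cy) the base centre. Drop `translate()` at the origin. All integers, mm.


translate([259, 359, 655]) cube([1070, 833, 40]);
translate([343, 443, 0]) cylinder(h = 655, r = 39);
translate([1245, 443, 0]) cylinder(h = 655, r = 39);
translate([343, 1108, 0]) cylinder(h = 655, r = 39);
translate([1245, 1108, 0]) cylinder(h = 655, r = 39);


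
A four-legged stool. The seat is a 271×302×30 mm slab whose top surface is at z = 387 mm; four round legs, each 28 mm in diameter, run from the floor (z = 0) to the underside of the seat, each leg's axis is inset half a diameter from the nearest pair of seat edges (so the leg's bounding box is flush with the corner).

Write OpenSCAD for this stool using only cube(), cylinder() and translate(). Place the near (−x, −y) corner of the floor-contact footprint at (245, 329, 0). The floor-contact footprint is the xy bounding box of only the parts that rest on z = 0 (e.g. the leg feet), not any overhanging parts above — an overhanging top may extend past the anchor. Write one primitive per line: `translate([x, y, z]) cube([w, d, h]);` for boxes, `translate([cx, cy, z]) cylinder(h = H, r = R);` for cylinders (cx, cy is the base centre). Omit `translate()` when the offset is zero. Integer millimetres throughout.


translate([245, 329, 357]) cube([271, 302, 30]);
translate([259, 343, 0]) cylinder(h = 357, r = 14);
translate([502, 343, 0]) cylinder(h = 357, r = 14);
translate([259, 617, 0]) cylinder(h = 357, r = 14);
translate([502, 617, 0]) cylinder(h = 357, r = 14);
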